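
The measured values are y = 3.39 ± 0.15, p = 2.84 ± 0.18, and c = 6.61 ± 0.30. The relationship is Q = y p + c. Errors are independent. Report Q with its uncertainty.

Let w = y·p = 9.63. δw/w = √((1·δy/y)² + (1·δp/p)²) = √(0.00196 + 0.00402) = 0.0773, so δw = 0.744.
Q = w + c: δQ = √(δw² + δc²) = √(0.554 + 0.0900) = 0.802
Q = 16.2.

16.2 ± 0.802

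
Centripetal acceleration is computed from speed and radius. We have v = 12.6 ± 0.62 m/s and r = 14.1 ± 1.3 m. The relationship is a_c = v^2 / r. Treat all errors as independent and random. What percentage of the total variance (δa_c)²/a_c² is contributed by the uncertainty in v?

53.3%

(δa_c/a_c)² = (2·δv/v)² + (-1·δr/r)²
  v term: (2×0.0492)² = 0.00969
  r term: (-1×0.0922)² = 0.00850
Total = 0.0182. Share from v = 0.00969/0.0182 = 0.533.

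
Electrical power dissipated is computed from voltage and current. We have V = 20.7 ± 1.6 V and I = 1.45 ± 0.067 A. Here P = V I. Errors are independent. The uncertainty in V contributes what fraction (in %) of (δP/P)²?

73.7%

(δP/P)² = (1·δV/V)² + (1·δI/I)²
  V term: (1×0.0773)² = 0.00597
  I term: (1×0.0462)² = 0.00214
Total = 0.00811. Share from V = 0.00597/0.00811 = 0.737.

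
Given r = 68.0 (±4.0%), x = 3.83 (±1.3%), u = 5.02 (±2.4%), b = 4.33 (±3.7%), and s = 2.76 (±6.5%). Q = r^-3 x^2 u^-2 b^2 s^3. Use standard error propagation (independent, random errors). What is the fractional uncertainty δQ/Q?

0.247

Q is a product of powers, so relative uncertainties combine in quadrature:
  (-3·δr/r)² = (-3×0.0400)² = 0.0144;  (2·δx/x)² = (2×0.0130)² = 0.000676;  (-2·δu/u)² = (-2×0.0240)² = 0.00230;  (2·δb/b)² = (2×0.0370)² = 0.00548;  (3·δs/s)² = (3×0.0650)² = 0.0380
δQ/Q = √(0.0609) = 0.247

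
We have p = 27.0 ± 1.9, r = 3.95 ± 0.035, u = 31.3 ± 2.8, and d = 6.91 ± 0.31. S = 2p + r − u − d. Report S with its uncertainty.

19.7 ± 4.73

For a sum/difference, combine absolute errors in quadrature:
  (2·δp)² = 14.4;  (δr)² = 0.00123;  (δu)² = 7.84;  (δd)² = 0.0961
δS = √(22.4) = 4.73
S = 19.7.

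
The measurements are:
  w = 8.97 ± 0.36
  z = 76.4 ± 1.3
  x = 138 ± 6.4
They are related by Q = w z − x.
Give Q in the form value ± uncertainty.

Let p = w·z = 685. δp/p = √((1·δw/w)² + (1·δz/z)²) = √(0.00161 + 0.000290) = 0.0436, so δp = 29.9.
Q = p − x: δQ = √(δp² + δx²) = √(892 + 41.0) = 30.6
Q = 547.

547 ± 30.6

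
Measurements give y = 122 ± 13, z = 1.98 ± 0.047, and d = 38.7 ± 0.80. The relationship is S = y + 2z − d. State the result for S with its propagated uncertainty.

Absolute uncertainties add in quadrature for a linear combination:
  (δy)² = 169;  (2·δz)² = 0.00884;  (δd)² = 0.640
δS = √(170) = 13.0
S = 87.3.

87.3 ± 13.0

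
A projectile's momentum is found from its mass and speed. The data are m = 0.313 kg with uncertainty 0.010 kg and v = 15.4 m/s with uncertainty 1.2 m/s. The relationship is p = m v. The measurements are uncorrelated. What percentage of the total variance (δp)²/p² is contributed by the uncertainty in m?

14.4%

(δp/p)² = (1·δm/m)² + (1·δv/v)²
  m term: (1×0.0319)² = 0.00102
  v term: (1×0.0779)² = 0.00607
Total = 0.00709. Share from m = 0.00102/0.00709 = 0.144.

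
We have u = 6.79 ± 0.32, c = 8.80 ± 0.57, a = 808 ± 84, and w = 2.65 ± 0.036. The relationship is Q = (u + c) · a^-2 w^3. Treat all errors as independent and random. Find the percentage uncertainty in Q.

21.6%

Let h = u + c = 15.6. δh = √(δu² + δc²) = √(0.102 + 0.325) = 0.654, so δh/h = 0.0419.
Q is then a monomial in h, a, w:
δQ/Q = √((δh/h)² + (-2·δa/a)² + (3·δw/w)²) = √(0.00176 + 0.0432 + 0.00166) = 0.216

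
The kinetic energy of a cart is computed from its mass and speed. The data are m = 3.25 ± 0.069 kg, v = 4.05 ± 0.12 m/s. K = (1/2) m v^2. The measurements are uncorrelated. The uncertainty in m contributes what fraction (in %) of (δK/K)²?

11.4%

(δK/K)² = (1·δm/m)² + (2·δv/v)²
  m term: (1×0.0212)² = 0.000451
  v term: (2×0.0296)² = 0.00351
Total = 0.00396. Share from m = 0.000451/0.00396 = 0.114.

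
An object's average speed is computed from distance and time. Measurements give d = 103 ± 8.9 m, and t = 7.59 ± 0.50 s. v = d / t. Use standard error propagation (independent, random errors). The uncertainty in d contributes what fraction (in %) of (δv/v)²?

(δv/v)² = (1·δd/d)² + (-1·δt/t)²
  d term: (1×0.0864)² = 0.00747
  t term: (-1×0.0659)² = 0.00434
Total = 0.0118. Share from d = 0.00747/0.0118 = 0.632.

63.2%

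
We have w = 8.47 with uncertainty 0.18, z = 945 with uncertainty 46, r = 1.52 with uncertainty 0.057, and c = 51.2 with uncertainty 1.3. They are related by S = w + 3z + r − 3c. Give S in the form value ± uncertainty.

S is a linear combination, so absolute uncertainties add in quadrature:
  (δw)² = 0.0324;  (3·δz)² = 19000;  (δr)² = 0.00325;  (3·δc)² = 15.2
δS = √(19100) = 138
S = 2690.

2690 ± 138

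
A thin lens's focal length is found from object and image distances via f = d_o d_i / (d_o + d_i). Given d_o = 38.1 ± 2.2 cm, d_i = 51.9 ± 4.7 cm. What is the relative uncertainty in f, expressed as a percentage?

∂f/∂d_o = (d_i/(d_o+d_i))² = 0.333;  ∂f/∂d_i = (d_o/(d_o+d_i))² = 0.179
δf = √((∂f/∂d_o · δd_o)² + (∂f/∂d_i · δd_i)²) = √(0.535 + 0.709) = 1.12 cm
f = 22.0 cm, so δf/f = 1.12/22.0 = 0.0508.

5.08%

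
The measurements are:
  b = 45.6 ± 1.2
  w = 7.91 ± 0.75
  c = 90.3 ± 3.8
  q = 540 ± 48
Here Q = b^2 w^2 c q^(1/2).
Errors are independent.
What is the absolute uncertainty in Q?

5.63e+07

Each factor contributes (exponent × relative error)² to (δQ/Q)²:
  (2·δb/b)² = (2×0.0263)² = 0.00277;  (2·δw/w)² = (2×0.0948)² = 0.0360;  (1·δc/c)² = (1×0.0421)² = 0.00177;  (½·δq/q)² = (0.5×0.0889)² = 0.00198
δQ/Q = √(0.0425) = 0.206
Q = 2.73e+08, so δQ = 0.206 × 2.73e+08 = 5.63e+07.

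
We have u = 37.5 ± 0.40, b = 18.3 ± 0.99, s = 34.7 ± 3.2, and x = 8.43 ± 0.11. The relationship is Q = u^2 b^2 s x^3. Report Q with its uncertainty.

(9.79 ± 1.46) × 10^9

Q is a product of powers, so relative uncertainties combine in quadrature:
  (2·δu/u)² = (2×0.0107)² = 0.000455;  (2·δb/b)² = (2×0.0541)² = 0.0117;  (1·δs/s)² = (1×0.0922)² = 0.00850;  (3·δx/x)² = (3×0.0130)² = 0.00153
δQ/Q = √(0.0222) = 0.149
Q = 9.79e+09, so δQ = 0.149 × 9.79e+09 = 1.46e+09.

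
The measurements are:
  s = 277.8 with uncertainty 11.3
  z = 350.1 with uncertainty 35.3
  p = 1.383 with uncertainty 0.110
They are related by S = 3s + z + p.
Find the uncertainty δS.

Each term contributes (cᵢ δxᵢ)² to (δS)²:
  (3·δs)² = 1150;  (δz)² = 1250;  (δp)² = 0.0121
δS = √(2400) = 48.9

48.9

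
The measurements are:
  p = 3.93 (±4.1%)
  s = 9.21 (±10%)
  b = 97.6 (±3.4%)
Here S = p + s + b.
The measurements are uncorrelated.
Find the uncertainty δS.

For a sum/difference, combine absolute errors in quadrature:
  (δp)² = 0.0260;  (δs)² = 0.848;  (δb)² = 11.0
δS = √(11.9) = 3.45

3.45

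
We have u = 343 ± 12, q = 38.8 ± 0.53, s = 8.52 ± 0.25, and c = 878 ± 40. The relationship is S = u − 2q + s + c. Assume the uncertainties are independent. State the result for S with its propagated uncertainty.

1150 ± 41.8

Absolute uncertainties add in quadrature for a linear combination:
  (δu)² = 144;  (2·δq)² = 1.12;  (δs)² = 0.0625;  (δc)² = 1600
δS = √(1750) = 41.8
S = 1150.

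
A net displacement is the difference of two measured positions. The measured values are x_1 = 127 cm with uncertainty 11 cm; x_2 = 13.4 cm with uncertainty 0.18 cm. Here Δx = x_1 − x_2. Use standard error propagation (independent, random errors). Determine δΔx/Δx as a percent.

9.68%

For a sum/difference, combine absolute errors in quadrature:
  (δx_1)² = 121;  (δx_2)² = 0.0324
δΔx = √(121) = 11.0 cm
Δx = 114 cm, so δΔx/Δx = 11.0/114 = 0.0968.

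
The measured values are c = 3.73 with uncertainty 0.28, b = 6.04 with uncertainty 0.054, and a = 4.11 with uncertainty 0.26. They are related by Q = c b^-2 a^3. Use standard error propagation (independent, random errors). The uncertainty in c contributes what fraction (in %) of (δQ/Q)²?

13.4%

(δQ/Q)² = (1·δc/c)² + (-2·δb/b)² + (3·δa/a)²
  c term: (1×0.0751)² = 0.00564
  b term: (-2×0.00894)² = 0.000320
  a term: (3×0.0633)² = 0.0360
Total = 0.0420. Share from c = 0.00564/0.0420 = 0.134.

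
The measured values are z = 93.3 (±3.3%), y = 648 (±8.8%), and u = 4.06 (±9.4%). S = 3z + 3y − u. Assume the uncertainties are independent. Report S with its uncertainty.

Absolute uncertainties add in quadrature for a linear combination:
  (3·δz)² = 85.3;  (3·δy)² = 29300;  (δu)² = 0.146
δS = √(29400) = 171
S = 2220.

2220 ± 171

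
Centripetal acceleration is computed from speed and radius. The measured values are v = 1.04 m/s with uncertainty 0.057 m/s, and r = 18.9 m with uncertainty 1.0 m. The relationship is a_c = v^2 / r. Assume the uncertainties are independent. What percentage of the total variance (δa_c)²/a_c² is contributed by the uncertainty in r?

(δa_c/a_c)² = (2·δv/v)² + (-1·δr/r)²
  v term: (2×0.0548)² = 0.0120
  r term: (-1×0.0529)² = 0.00280
Total = 0.0148. Share from r = 0.00280/0.0148 = 0.189.

18.9%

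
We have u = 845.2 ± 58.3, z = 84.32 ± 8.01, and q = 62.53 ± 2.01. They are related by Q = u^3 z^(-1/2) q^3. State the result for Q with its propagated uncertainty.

(1.608 ± 0.375) × 10^13

Q is a product of powers, so relative uncertainties combine in quadrature:
  (3·δu/u)² = (3×0.0690)² = 0.0428;  (−½·δz/z)² = (-0.5×0.0950)² = 0.00226;  (3·δq/q)² = (3×0.0321)² = 0.00930
δQ/Q = √(0.0544) = 0.233
Q = 1.608e+13, so δQ = 0.233 × 1.608e+13 = 3.75e+12.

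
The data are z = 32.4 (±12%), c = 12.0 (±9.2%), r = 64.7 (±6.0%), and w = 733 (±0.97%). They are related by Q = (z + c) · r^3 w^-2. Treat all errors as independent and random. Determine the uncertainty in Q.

Let u = z + c = 44.4. δu = √(δz² + δc²) = √(15.1 + 1.22) = 4.04, so δu/u = 0.0910.
Q is then a monomial in u, r, w:
δQ/Q = √((δu/u)² + (3·δr/r)² + (-2·δw/w)²) = √(0.00829 + 0.0324 + 0.000376) = 0.203
Q = 22.4, so δQ = 0.203 × 22.4 = 4.54.

4.54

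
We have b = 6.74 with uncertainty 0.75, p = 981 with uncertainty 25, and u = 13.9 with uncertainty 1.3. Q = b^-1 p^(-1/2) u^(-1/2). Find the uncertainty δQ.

0.000154

Relative error in a monomial: (δQ/Q)² = Σ (nᵢ · δxᵢ/xᵢ)².
  (-1·δb/b)² = (-1×0.111)² = 0.0124;  (−½·δp/p)² = (-0.5×0.0255)² = 0.000162;  (−½·δu/u)² = (-0.5×0.0935)² = 0.00219
δQ/Q = √(0.0147) = 0.121
Q = 0.00127, so δQ = 0.121 × 0.00127 = 0.000154.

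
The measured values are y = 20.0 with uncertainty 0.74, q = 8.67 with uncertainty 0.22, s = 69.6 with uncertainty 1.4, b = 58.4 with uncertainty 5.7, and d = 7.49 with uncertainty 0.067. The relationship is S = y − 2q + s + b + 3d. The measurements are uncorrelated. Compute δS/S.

0.0388

Absolute uncertainties add in quadrature for a linear combination:
  (δy)² = 0.548;  (2·δq)² = 0.194;  (δs)² = 1.96;  (δb)² = 32.5;  (3·δd)² = 0.0404
δS = √(35.2) = 5.94
S = 153, so δS/S = 5.94/153 = 0.0388.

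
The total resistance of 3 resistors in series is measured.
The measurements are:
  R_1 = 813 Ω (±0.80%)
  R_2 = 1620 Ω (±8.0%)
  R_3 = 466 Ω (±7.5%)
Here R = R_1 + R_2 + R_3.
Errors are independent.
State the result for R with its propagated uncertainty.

2900 ± 134 Ω

Sums and differences: (δR)² = Σ (cᵢ δxᵢ)².
  (δR_1)² = 42.3;  (δR_2)² = 16800;  (δR_3)² = 1220
δR = √(18100) = 134 Ω
R = 2900 Ω.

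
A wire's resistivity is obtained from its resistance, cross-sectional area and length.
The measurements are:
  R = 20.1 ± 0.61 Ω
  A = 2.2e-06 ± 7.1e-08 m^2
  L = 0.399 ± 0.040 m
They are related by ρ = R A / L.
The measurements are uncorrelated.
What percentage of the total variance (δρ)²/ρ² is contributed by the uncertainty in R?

(δρ/ρ)² = (1·δR/R)² + (1·δA/A)² + (-1·δL/L)²
  R term: (1×0.0303)² = 0.000921
  A term: (1×0.0323)² = 0.00104
  L term: (-1×0.100)² = 0.0101
Total = 0.0120. Share from R = 0.000921/0.0120 = 0.0767.

7.67%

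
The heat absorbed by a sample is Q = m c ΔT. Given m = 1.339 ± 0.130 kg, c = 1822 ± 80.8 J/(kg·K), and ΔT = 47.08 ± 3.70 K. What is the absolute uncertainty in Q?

Relative error in a monomial: (δQ/Q)² = Σ (nᵢ · δxᵢ/xᵢ)².
  (1·δm/m)² = (1×0.0971)² = 0.00943;  (1·δc/c)² = (1×0.0443)² = 0.00197;  (1·δΔT/ΔT)² = (1×0.0786)² = 0.00618
δQ/Q = √(0.0176) = 0.133
Q = 114900 J, so δQ = 0.133 × 114900 = 15200 J.

15200 J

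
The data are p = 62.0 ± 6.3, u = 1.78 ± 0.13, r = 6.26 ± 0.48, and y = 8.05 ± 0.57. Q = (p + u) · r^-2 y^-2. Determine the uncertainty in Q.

Let w = p + u = 63.8. δw = √(δp² + δu²) = √(39.7 + 0.0169) = 6.30, so δw/w = 0.0988.
Q is then a monomial in w, r, y:
δQ/Q = √((δw/w)² + (-2·δr/r)² + (-2·δy/y)²) = √(0.00976 + 0.0235 + 0.0201) = 0.231
Q = 0.0251, so δQ = 0.231 × 0.0251 = 0.00580.

0.00580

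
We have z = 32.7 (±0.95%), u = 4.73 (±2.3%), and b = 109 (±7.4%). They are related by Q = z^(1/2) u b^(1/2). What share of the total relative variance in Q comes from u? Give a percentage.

27.5%

(δQ/Q)² = (½·δz/z)² + (1·δu/u)² + (½·δb/b)²
  z term: (0.5×0.00950)² = 2.26e-05
  u term: (1×0.0230)² = 0.000529
  b term: (0.5×0.0740)² = 0.00137
Total = 0.00192. Share from u = 0.000529/0.00192 = 0.275.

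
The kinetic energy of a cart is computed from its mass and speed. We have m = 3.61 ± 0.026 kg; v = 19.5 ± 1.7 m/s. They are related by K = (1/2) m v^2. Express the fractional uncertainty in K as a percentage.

K is a product of powers, so relative uncertainties combine in quadrature:
  (1·δm/m)² = (1×0.00720)² = 5.19e-05;  (2·δv/v)² = (2×0.0872)² = 0.0304
δK/K = √(0.0305) = 0.175

17.5%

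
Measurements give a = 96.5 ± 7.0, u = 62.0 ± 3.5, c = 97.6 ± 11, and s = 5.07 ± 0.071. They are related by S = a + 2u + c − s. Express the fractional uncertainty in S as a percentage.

4.73%

For a sum/difference, combine absolute errors in quadrature:
  (δa)² = 49.0;  (2·δu)² = 49.0;  (δc)² = 121;  (δs)² = 0.00504
δS = √(219) = 14.8
S = 313, so δS/S = 14.8/313 = 0.0473.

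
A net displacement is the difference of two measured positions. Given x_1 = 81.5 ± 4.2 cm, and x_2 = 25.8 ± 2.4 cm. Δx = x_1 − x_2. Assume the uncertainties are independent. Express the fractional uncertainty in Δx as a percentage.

Each term contributes (cᵢ δxᵢ)² to (δΔx)²:
  (δx_1)² = 17.6;  (δx_2)² = 5.76
δΔx = √(23.4) = 4.84 cm
Δx = 55.7 cm, so δΔx/Δx = 4.84/55.7 = 0.0868.

8.68%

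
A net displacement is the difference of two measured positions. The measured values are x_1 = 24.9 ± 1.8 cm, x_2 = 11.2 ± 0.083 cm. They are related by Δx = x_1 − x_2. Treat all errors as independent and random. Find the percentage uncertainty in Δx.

13.2%

Each term contributes (cᵢ δxᵢ)² to (δΔx)²:
  (δx_1)² = 3.24;  (δx_2)² = 0.00689
δΔx = √(3.25) = 1.80 cm
Δx = 13.7 cm, so δΔx/Δx = 1.80/13.7 = 0.132.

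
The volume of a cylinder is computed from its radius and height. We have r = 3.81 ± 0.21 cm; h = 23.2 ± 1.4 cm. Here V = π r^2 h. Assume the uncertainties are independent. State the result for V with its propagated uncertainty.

1060 ± 133 cm^3

Each factor contributes (exponent × relative error)² to (δV/V)²:
  (2·δr/r)² = (2×0.0551)² = 0.0122;  (1·δh/h)² = (1×0.0603)² = 0.00364
δV/V = √(0.0158) = 0.126
V = 1060 cm^3, so δV = 0.126 × 1060 = 133 cm^3.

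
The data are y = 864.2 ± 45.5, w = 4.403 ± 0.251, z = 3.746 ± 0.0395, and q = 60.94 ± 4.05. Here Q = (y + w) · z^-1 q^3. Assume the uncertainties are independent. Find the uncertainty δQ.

1.08e+07

Let u = y + w = 868.6. δu = √(δy² + δw²) = √(2070 + 0.0630) = 45.5, so δu/u = 0.0524.
Q is then a monomial in u, z, q:
δQ/Q = √((δu/u)² + (-1·δz/z)² + (3·δq/q)²) = √(0.00274 + 0.000111 + 0.0398) = 0.206
Q = 5.248e+07, so δQ = 0.206 × 5.248e+07 = 1.08e+07.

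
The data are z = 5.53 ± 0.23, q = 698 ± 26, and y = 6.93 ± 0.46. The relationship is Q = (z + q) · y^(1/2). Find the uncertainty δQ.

92.0

Let u = z + q = 704. δu = √(δz² + δq²) = √(0.0529 + 676) = 26.0, so δu/u = 0.0370.
Q is then a monomial in u, y:
δQ/Q = √((δu/u)² + (½·δy/y)²) = √(0.00137 + 0.00110) = 0.0497
Q = 1850, so δQ = 0.0497 × 1850 = 92.0.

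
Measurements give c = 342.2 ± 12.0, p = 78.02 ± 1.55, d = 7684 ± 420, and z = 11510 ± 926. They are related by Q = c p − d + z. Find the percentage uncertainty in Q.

Let w = c·p = 26700. δw/w = √((1·δc/c)² + (1·δp/p)²) = √(0.00123 + 0.000395) = 0.0403, so δw = 1080.
Q = w − d + z: δQ = √(δw² + δd² + δz²) = √(1.16e+06 + 1.76e+05 + 8.57e+05) = 1480
Q = 30520, so δQ/Q = 1480/30520 = 0.0485.

4.85%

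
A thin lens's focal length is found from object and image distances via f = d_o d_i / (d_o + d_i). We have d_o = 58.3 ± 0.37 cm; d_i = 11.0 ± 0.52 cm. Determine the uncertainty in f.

0.368 cm

∂f/∂d_o = (d_i/(d_o+d_i))² = 0.0252;  ∂f/∂d_i = (d_o/(d_o+d_i))² = 0.708
δf = √((∂f/∂d_o · δd_o)² + (∂f/∂d_i · δd_i)²) = √(8.69e-05 + 0.135) = 0.368 cm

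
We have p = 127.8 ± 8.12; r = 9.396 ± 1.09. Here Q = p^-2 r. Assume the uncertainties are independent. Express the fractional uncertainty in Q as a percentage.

17.2%

Relative error in a monomial: (δQ/Q)² = Σ (nᵢ · δxᵢ/xᵢ)².
  (-2·δp/p)² = (-2×0.0635)² = 0.0161;  (1·δr/r)² = (1×0.116)² = 0.0135
δQ/Q = √(0.0296) = 0.172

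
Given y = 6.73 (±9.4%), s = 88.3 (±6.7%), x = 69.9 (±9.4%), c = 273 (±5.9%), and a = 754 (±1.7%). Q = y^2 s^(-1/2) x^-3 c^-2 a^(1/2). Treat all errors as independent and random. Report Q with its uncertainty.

(5.20 ± 1.87) × 10^-9

Relative error in a monomial: (δQ/Q)² = Σ (nᵢ · δxᵢ/xᵢ)².
  (2·δy/y)² = (2×0.0940)² = 0.0353;  (−½·δs/s)² = (-0.5×0.0670)² = 0.00112;  (-3·δx/x)² = (-3×0.0940)² = 0.0795;  (-2·δc/c)² = (-2×0.0590)² = 0.0139;  (½·δa/a)² = (0.5×0.0170)² = 7.23e-05
δQ/Q = √(0.130) = 0.361
Q = 5.2e-09, so δQ = 0.361 × 5.2e-09 = 1.87e-09.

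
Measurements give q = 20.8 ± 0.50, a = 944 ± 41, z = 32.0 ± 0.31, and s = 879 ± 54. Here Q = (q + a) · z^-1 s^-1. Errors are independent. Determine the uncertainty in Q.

0.00258

Let u = q + a = 965. δu = √(δq² + δa²) = √(0.250 + 1680) = 41.0, so δu/u = 0.0425.
Q is then a monomial in u, z, s:
δQ/Q = √((δu/u)² + (-1·δz/z)² + (-1·δs/s)²) = √(0.00181 + 9.38e-05 + 0.00377) = 0.0753
Q = 0.0343, so δQ = 0.0753 × 0.0343 = 0.00258.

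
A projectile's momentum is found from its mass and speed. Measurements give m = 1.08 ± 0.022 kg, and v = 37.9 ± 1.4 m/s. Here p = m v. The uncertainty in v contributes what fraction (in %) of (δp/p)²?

76.7%

(δp/p)² = (1·δm/m)² + (1·δv/v)²
  m term: (1×0.0204)² = 0.000415
  v term: (1×0.0369)² = 0.00136
Total = 0.00178. Share from v = 0.00136/0.00178 = 0.767.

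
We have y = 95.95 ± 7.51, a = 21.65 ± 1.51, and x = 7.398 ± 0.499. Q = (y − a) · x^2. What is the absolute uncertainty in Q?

Let u = y − a = 74.30. δu = √(δy² + δa²) = √(56.4 + 2.28) = 7.66, so δu/u = 0.103.
Q is then a monomial in u, x:
δQ/Q = √((δu/u)² + (2·δx/x)²) = √(0.0106 + 0.0182) = 0.170
Q = 4066, so δQ = 0.170 × 4066 = 690.

690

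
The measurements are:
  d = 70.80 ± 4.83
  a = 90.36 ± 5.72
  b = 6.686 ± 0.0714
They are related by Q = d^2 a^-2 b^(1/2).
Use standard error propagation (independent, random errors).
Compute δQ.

0.296

Q is a product of powers, so relative uncertainties combine in quadrature:
  (2·δd/d)² = (2×0.0682)² = 0.0186;  (-2·δa/a)² = (-2×0.0633)² = 0.0160;  (½·δb/b)² = (0.5×0.0107)² = 2.85e-05
δQ/Q = √(0.0347) = 0.186
Q = 1.587, so δQ = 0.186 × 1.587 = 0.296.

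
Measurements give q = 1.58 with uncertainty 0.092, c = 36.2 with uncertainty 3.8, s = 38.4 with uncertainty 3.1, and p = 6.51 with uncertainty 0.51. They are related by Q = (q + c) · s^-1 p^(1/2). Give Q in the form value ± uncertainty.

2.51 ± 0.338

Let u = q + c = 37.8. δu = √(δq² + δc²) = √(0.00846 + 14.4) = 3.80, so δu/u = 0.101.
Q is then a monomial in u, s, p:
δQ/Q = √((δu/u)² + (-1·δs/s)² + (½·δp/p)²) = √(0.0101 + 0.00652 + 0.00153) = 0.135
Q = 2.51, so δQ = 0.135 × 2.51 = 0.338.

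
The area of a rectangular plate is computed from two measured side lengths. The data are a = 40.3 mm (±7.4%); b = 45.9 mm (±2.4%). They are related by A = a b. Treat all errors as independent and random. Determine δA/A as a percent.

A is a product of powers, so relative uncertainties combine in quadrature:
  (1·δa/a)² = (1×0.0740)² = 0.00548;  (1·δb/b)² = (1×0.0240)² = 0.000576
δA/A = √(0.00605) = 0.0778

7.78%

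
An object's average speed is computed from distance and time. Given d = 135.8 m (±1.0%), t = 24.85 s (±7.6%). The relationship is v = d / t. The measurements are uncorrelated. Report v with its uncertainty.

5.465 ± 0.419 m/s

For a monomial v ∝ d, t^-1, fractional errors add in quadrature:
  (1·δd/d)² = (1×0.0100)² = 0.000100;  (-1·δt/t)² = (-1×0.0760)² = 0.00578
δv/v = √(0.00588) = 0.0767
v = 5.465 m/s, so δv = 0.0767 × 5.465 = 0.419 m/s.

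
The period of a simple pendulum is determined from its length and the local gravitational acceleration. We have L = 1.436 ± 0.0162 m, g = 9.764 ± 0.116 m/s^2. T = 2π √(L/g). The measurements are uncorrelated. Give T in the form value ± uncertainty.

Products/powers → add relative errors in quadrature, weighted by exponent:
  (½·δL/L)² = (0.5×0.0113)² = 3.18e-05;  (−½·δg/g)² = (-0.5×0.0119)² = 3.53e-05
δT/T = √(6.71e-05) = 0.00819
T = 2.410 s, so δT = 0.00819 × 2.410 = 0.0197 s.

2.410 ± 0.0197 s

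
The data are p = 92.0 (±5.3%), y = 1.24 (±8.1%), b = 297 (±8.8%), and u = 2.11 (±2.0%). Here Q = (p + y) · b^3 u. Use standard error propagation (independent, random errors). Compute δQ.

Let w = p + y = 93.2. δw = √(δp² + δy²) = √(23.8 + 0.0101) = 4.88, so δw/w = 0.0523.
Q is then a monomial in w, b, u:
δQ/Q = √((δw/w)² + (3·δb/b)² + (1·δu/u)²) = √(0.00274 + 0.0697 + 0.000400) = 0.270
Q = 5.15e+09, so δQ = 0.270 × 5.15e+09 = 1.39e+09.

1.39e+09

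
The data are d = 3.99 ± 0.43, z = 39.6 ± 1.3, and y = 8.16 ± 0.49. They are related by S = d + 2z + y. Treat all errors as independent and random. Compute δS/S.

0.0293

Absolute uncertainties add in quadrature for a linear combination:
  (δd)² = 0.185;  (2·δz)² = 6.76;  (δy)² = 0.240
δS = √(7.19) = 2.68
S = 91.4, so δS/S = 2.68/91.4 = 0.0293.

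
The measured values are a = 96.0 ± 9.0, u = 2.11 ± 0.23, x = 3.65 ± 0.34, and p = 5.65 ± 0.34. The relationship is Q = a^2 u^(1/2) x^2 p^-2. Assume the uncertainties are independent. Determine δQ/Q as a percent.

29.5%

Products/powers → add relative errors in quadrature, weighted by exponent:
  (2·δa/a)² = (2×0.0938)² = 0.0352;  (½·δu/u)² = (0.5×0.109)² = 0.00297;  (2·δx/x)² = (2×0.0932)² = 0.0347;  (-2·δp/p)² = (-2×0.0602)² = 0.0145
δQ/Q = √(0.0873) = 0.295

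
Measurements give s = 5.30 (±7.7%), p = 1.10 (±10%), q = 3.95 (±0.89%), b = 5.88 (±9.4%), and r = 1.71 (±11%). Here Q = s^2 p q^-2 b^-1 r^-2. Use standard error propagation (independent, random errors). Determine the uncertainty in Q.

0.0348

Since Q is a product/quotient, work with relative uncertainties:
  (2·δs/s)² = (2×0.0770)² = 0.0237;  (1·δp/p)² = (1×0.100)² = 0.0100;  (-2·δq/q)² = (-2×0.00890)² = 0.000317;  (-1·δb/b)² = (-1×0.0940)² = 0.00884;  (-2·δr/r)² = (-2×0.110)² = 0.0484
δQ/Q = √(0.0913) = 0.302
Q = 0.115, so δQ = 0.302 × 0.115 = 0.0348.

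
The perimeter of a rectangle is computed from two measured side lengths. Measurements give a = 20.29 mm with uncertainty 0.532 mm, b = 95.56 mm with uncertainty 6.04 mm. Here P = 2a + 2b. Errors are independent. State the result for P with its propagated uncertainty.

231.7 ± 12.1 mm

P is a linear combination, so absolute uncertainties add in quadrature:
  (2·δa)² = 1.13;  (2·δb)² = 146
δP = √(147) = 12.1 mm
P = 231.7 mm.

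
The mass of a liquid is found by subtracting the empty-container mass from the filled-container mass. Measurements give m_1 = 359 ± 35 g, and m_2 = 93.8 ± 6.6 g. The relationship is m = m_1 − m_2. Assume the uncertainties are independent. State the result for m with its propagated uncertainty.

Each term contributes (cᵢ δxᵢ)² to (δm)²:
  (δm_1)² = 1220;  (δm_2)² = 43.6
δm = √(1270) = 35.6 g
m = 265 g.

265 ± 35.6 g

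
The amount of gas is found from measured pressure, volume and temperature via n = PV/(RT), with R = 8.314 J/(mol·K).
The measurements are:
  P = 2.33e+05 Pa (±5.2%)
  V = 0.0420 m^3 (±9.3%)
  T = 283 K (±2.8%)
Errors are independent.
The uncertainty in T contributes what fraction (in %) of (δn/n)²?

6.46%

(δn/n)² = (1·δP/P)² + (1·δV/V)² + (-1·δT/T)²
  P term: (1×0.0520)² = 0.00270
  V term: (1×0.0930)² = 0.00865
  T term: (-1×0.0280)² = 0.000784
Total = 0.0121. Share from T = 0.000784/0.0121 = 0.0646.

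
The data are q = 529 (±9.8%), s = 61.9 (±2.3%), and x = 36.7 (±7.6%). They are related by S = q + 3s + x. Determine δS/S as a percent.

6.93%

S is a linear combination, so absolute uncertainties add in quadrature:
  (δq)² = 2690;  (3·δs)² = 18.2;  (δx)² = 7.78
δS = √(2710) = 52.1
S = 751, so δS/S = 52.1/751 = 0.0693.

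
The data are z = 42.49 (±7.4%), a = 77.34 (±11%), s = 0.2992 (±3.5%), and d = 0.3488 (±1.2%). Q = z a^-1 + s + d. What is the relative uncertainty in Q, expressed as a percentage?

6.16%

Let p = z·a^-1 = 0.5494. δp/p = √((1·δz/z)² + (-1·δa/a)²) = √(0.00548 + 0.0121) = 0.133, so δp = 0.0728.
Q = p + s + d: δQ = √(δp² + δs² + δd²) = √(0.00530 + 0.000110 + 1.75e-05) = 0.0737
Q = 1.197, so δQ/Q = 0.0737/1.197 = 0.0616.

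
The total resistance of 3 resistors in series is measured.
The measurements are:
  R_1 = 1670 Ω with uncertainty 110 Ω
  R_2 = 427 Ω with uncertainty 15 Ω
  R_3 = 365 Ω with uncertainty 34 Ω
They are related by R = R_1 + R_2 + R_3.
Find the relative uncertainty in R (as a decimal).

Each term contributes (cᵢ δxᵢ)² to (δR)²:
  (δR_1)² = 12100;  (δR_2)² = 225;  (δR_3)² = 1160
δR = √(13500) = 116 Ω
R = 2460 Ω, so δR/R = 116/2460 = 0.0472.

0.0472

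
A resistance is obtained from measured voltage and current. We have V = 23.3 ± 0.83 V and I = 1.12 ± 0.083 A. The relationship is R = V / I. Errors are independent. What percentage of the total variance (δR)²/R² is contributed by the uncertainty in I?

(δR/R)² = (1·δV/V)² + (-1·δI/I)²
  V term: (1×0.0356)² = 0.00127
  I term: (-1×0.0741)² = 0.00549
Total = 0.00676. Share from I = 0.00549/0.00676 = 0.812.

81.2%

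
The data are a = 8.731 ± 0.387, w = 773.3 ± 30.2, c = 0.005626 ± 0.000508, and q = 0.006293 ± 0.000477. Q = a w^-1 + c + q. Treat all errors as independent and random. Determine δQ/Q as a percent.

Let p = a·w^-1 = 0.01129. δp/p = √((1·δa/a)² + (-1·δw/w)²) = √(0.00196 + 0.00153) = 0.0591, so δp = 0.000667.
Q = p + c + q: δQ = √(δp² + δc² + δq²) = √(4.45e-07 + 2.58e-07 + 2.28e-07) = 0.000965
Q = 0.02321, so δQ/Q = 0.000965/0.02321 = 0.0416.

4.16%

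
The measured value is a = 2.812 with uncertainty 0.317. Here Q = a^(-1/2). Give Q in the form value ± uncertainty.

0.5963 ± 0.0336

Q ∝ a^(-1/2), so δQ/Q = |−½| · δa/a = 0.5 × 0.113 = 0.0564.
Q = 0.5963, so δQ = 0.0564 × 0.5963 = 0.0336.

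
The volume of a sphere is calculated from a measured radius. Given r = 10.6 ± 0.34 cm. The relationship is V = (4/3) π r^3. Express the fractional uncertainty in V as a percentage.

V ∝ r^3, so δV/V = |3| · δr/r = 3 × 0.0321 = 0.0962.

9.62%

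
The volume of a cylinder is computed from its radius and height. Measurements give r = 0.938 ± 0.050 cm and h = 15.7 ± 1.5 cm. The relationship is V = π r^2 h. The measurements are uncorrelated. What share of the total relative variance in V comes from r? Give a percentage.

55.5%

(δV/V)² = (2·δr/r)² + (1·δh/h)²
  r term: (2×0.0533)² = 0.0114
  h term: (1×0.0955)² = 0.00913
Total = 0.0205. Share from r = 0.0114/0.0205 = 0.555.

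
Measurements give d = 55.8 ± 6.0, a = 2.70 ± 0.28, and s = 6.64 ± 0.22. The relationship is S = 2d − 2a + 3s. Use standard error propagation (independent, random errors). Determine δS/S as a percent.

Each term contributes (cᵢ δxᵢ)² to (δS)²:
  (2·δd)² = 144;  (2·δa)² = 0.314;  (3·δs)² = 0.436
δS = √(145) = 12.0
S = 126, so δS/S = 12.0/126 = 0.0954.

9.54%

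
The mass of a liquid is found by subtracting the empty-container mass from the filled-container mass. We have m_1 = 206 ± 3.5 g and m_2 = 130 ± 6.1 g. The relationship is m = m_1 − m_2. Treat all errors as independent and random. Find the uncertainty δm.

Absolute uncertainties add in quadrature for a linear combination:
  (δm_1)² = 12.2;  (δm_2)² = 37.2
δm = √(49.5) = 7.03 g

7.03 g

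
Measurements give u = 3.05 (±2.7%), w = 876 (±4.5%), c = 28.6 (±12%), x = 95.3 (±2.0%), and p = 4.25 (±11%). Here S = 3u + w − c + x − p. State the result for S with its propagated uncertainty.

S is a linear combination, so absolute uncertainties add in quadrature:
  (3·δu)² = 0.0610;  (δw)² = 1550;  (δc)² = 11.8;  (δx)² = 3.63;  (δp)² = 0.219
δS = √(1570) = 39.6
S = 948.

948 ± 39.6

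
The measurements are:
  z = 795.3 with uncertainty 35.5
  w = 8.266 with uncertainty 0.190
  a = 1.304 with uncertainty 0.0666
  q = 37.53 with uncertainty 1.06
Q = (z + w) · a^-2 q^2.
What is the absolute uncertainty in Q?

Let u = z + w = 803.6. δu = √(δz² + δw²) = √(1260 + 0.0361) = 35.5, so δu/u = 0.0442.
Q is then a monomial in u, a, q:
δQ/Q = √((δu/u)² + (-2·δa/a)² + (2·δq/q)²) = √(0.00195 + 0.0104 + 0.00319) = 0.125
Q = 665600, so δQ = 0.125 × 665600 = 83100.

83100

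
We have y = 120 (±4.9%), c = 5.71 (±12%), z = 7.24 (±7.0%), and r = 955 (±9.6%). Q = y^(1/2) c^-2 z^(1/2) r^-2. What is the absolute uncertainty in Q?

Each factor contributes (exponent × relative error)² to (δQ/Q)²:
  (½·δy/y)² = (0.5×0.0490)² = 0.000600;  (-2·δc/c)² = (-2×0.120)² = 0.0576;  (½·δz/z)² = (0.5×0.0700)² = 0.00123;  (-2·δr/r)² = (-2×0.0960)² = 0.0369
δQ/Q = √(0.0963) = 0.310
Q = 9.91e-07, so δQ = 0.310 × 9.91e-07 = 3.08e-07.

3.08e-07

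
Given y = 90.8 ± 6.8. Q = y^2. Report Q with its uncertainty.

Q ∝ y^2, so δQ/Q = |2| · δy/y = 2 × 0.0749 = 0.150.
Q = 8240, so δQ = 0.150 × 8240 = 1230.

8240 ± 1230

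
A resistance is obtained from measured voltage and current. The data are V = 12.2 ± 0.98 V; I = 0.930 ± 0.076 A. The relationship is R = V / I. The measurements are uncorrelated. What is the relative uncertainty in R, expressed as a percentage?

R is a product of powers, so relative uncertainties combine in quadrature:
  (1·δV/V)² = (1×0.0803)² = 0.00645;  (-1·δI/I)² = (-1×0.0817)² = 0.00668
δR/R = √(0.0131) = 0.115

11.5%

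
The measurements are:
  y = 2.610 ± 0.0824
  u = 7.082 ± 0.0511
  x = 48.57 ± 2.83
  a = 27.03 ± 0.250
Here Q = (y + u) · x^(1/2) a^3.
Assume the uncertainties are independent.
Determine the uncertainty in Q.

Let w = y + u = 9.692. δw = √(δy² + δu²) = √(0.00679 + 0.00261) = 0.0970, so δw/w = 0.0100.
Q is then a monomial in w, x, a:
δQ/Q = √((δw/w)² + (½·δx/x)² + (3·δa/a)²) = √(0.000100 + 0.000849 + 0.000770) = 0.0415
Q = 1.334e+06, so δQ = 0.0415 × 1.334e+06 = 55300.

55300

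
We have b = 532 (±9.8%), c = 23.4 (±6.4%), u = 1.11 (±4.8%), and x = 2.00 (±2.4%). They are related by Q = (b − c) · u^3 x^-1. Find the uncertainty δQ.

Let w = b − c = 509. δw = √(δb² + δc²) = √(2720 + 2.24) = 52.2, so δw/w = 0.103.
Q is then a monomial in w, u, x:
δQ/Q = √((δw/w)² + (3·δu/u)² + (-1·δx/x)²) = √(0.0105 + 0.0207 + 0.000576) = 0.178
Q = 348, so δQ = 0.178 × 348 = 62.0.

62.0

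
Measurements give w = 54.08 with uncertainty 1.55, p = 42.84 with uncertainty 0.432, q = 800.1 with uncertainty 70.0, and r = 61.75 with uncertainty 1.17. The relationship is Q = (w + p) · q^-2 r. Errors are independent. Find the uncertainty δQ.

0.00165

Let u = w + p = 96.92. δu = √(δw² + δp²) = √(2.40 + 0.187) = 1.61, so δu/u = 0.0166.
Q is then a monomial in u, q, r:
δQ/Q = √((δu/u)² + (-2·δq/q)² + (1·δr/r)²) = √(0.000276 + 0.0306 + 0.000359) = 0.177
Q = 0.009349, so δQ = 0.177 × 0.009349 = 0.00165.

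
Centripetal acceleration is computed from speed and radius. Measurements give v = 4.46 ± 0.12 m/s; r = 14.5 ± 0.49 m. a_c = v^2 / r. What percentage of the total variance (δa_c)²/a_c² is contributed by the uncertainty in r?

28.3%

(δa_c/a_c)² = (2·δv/v)² + (-1·δr/r)²
  v term: (2×0.0269)² = 0.00290
  r term: (-1×0.0338)² = 0.00114
Total = 0.00404. Share from r = 0.00114/0.00404 = 0.283.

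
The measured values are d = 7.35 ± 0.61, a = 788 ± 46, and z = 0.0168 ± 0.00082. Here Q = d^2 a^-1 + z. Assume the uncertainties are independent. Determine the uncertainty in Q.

Let p = d^2·a^-1 = 0.0686. δp/p = √((2·δd/d)² + (-1·δa/a)²) = √(0.0276 + 0.00341) = 0.176, so δp = 0.0121.
Q = p + z: δQ = √(δp² + δz²) = √(0.000146 + 6.72e-07) = 0.0121

0.0121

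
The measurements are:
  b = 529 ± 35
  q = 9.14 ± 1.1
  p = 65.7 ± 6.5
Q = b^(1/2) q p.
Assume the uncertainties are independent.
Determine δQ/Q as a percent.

Relative error in a monomial: (δQ/Q)² = Σ (nᵢ · δxᵢ/xᵢ)².
  (½·δb/b)² = (0.5×0.0662)² = 0.00109;  (1·δq/q)² = (1×0.120)² = 0.0145;  (1·δp/p)² = (1×0.0989)² = 0.00979
δQ/Q = √(0.0254) = 0.159

15.9%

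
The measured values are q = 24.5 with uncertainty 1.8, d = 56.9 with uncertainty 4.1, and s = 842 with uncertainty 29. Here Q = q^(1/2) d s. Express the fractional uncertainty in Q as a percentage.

For a monomial Q ∝ q^(1/2), d, s, fractional errors add in quadrature:
  (½·δq/q)² = (0.5×0.0735)² = 0.00135;  (1·δd/d)² = (1×0.0721)² = 0.00519;  (1·δs/s)² = (1×0.0344)² = 0.00119
δQ/Q = √(0.00773) = 0.0879

8.79%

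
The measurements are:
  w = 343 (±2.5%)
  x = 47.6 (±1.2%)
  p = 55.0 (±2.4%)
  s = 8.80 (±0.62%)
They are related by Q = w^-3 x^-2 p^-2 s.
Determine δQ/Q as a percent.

9.24%

Products/powers → add relative errors in quadrature, weighted by exponent:
  (-3·δw/w)² = (-3×0.0250)² = 0.00563;  (-2·δx/x)² = (-2×0.0120)² = 0.000576;  (-2·δp/p)² = (-2×0.0240)² = 0.00230;  (1·δs/s)² = (1×0.00620)² = 3.84e-05
δQ/Q = √(0.00854) = 0.0924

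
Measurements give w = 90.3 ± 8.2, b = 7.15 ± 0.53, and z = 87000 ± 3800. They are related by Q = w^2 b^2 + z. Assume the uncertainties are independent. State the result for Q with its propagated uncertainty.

(5.04 ± 0.978) × 10^5

Let p = w^2·b^2 = 4.17e+05. δp/p = √((2·δw/w)² + (2·δb/b)²) = √(0.0330 + 0.0220) = 0.234, so δp = 97700.
Q = p + z: δQ = √(δp² + δz²) = √(9.55e+09 + 1.44e+07) = 97800
Q = 5.04e+05.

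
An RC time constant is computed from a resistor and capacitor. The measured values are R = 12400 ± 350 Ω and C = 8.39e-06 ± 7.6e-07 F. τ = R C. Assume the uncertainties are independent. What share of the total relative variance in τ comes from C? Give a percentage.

(δτ/τ)² = (1·δR/R)² + (1·δC/C)²
  R term: (1×0.0282)² = 0.000797
  C term: (1×0.0906)² = 0.00821
Total = 0.00900. Share from C = 0.00821/0.00900 = 0.911.

91.1%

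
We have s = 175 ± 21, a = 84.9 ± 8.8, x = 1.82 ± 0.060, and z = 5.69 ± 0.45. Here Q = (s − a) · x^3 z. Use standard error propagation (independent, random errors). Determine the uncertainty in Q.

Let u = s − a = 90.1. δu = √(δs² + δa²) = √(441 + 77.4) = 22.8, so δu/u = 0.253.
Q is then a monomial in u, x, z:
δQ/Q = √((δu/u)² + (3·δx/x)² + (1·δz/z)²) = √(0.0639 + 0.00978 + 0.00625) = 0.283
Q = 3090, so δQ = 0.283 × 3090 = 874.

874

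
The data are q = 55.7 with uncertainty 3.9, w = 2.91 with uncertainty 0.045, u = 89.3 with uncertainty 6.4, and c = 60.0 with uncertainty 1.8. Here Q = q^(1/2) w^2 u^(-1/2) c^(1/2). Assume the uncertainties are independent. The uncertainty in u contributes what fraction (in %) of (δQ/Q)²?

(δQ/Q)² = (½·δq/q)² + (2·δw/w)² + (−½·δu/u)² + (½·δc/c)²
  q term: (0.5×0.0700)² = 0.00123
  w term: (2×0.0155)² = 0.000957
  u term: (-0.5×0.0717)² = 0.00128
  c term: (0.5×0.0300)² = 0.000225
Total = 0.00369. Share from u = 0.00128/0.00369 = 0.348.

34.8%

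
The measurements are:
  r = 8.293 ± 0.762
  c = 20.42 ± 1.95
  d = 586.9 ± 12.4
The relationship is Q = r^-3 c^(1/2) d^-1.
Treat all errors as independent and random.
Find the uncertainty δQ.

3.79e-06

For a monomial Q ∝ r^-3, c^(1/2), d^-1, fractional errors add in quadrature:
  (-3·δr/r)² = (-3×0.0919)² = 0.0760;  (½·δc/c)² = (0.5×0.0955)² = 0.00228;  (-1·δd/d)² = (-1×0.0211)² = 0.000446
δQ/Q = √(0.0787) = 0.281
Q = 1.35e-05, so δQ = 0.281 × 1.35e-05 = 3.79e-06.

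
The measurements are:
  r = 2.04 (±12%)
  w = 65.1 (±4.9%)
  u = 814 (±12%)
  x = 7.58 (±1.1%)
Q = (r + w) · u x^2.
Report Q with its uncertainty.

Let h = r + w = 67.1. δh = √(δr² + δw²) = √(0.0599 + 10.2) = 3.20, so δh/h = 0.0477.
Q is then a monomial in h, u, x:
δQ/Q = √((δh/h)² + (1·δu/u)² + (2·δx/x)²) = √(0.00227 + 0.0144 + 0.000484) = 0.131
Q = 3.14e+06, so δQ = 0.131 × 3.14e+06 = 4.11e+05.

(3.14 ± 0.411) × 10^6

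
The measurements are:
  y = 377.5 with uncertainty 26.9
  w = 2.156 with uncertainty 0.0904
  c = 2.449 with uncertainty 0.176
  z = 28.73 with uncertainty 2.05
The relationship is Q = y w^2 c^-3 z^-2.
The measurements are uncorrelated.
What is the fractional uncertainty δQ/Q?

0.281

Products/powers → add relative errors in quadrature, weighted by exponent:
  (1·δy/y)² = (1×0.0713)² = 0.00508;  (2·δw/w)² = (2×0.0419)² = 0.00703;  (-3·δc/c)² = (-3×0.0719)² = 0.0465;  (-2·δz/z)² = (-2×0.0714)² = 0.0204
δQ/Q = √(0.0790) = 0.281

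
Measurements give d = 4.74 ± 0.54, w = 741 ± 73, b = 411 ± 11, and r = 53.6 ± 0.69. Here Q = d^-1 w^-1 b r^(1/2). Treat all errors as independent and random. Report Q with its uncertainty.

0.857 ± 0.131

Relative error in a monomial: (δQ/Q)² = Σ (nᵢ · δxᵢ/xᵢ)².
  (-1·δd/d)² = (-1×0.114)² = 0.0130;  (-1·δw/w)² = (-1×0.0985)² = 0.00971;  (1·δb/b)² = (1×0.0268)² = 0.000716;  (½·δr/r)² = (0.5×0.0129)² = 4.14e-05
δQ/Q = √(0.0234) = 0.153
Q = 0.857, so δQ = 0.153 × 0.857 = 0.131.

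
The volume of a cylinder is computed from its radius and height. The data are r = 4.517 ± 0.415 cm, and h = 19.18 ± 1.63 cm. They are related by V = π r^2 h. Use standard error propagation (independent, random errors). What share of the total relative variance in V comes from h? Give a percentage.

(δV/V)² = (2·δr/r)² + (1·δh/h)²
  r term: (2×0.0919)² = 0.0338
  h term: (1×0.0850)² = 0.00722
Total = 0.0410. Share from h = 0.00722/0.0410 = 0.176.

17.6%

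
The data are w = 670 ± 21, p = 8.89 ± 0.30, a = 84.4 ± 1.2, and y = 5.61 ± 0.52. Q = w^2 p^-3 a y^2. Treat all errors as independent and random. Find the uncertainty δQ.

Each factor contributes (exponent × relative error)² to (δQ/Q)²:
  (2·δw/w)² = (2×0.0313)² = 0.00393;  (-3·δp/p)² = (-3×0.0337)² = 0.0102;  (1·δa/a)² = (1×0.0142)² = 0.000202;  (2·δy/y)² = (2×0.0927)² = 0.0344
δQ/Q = √(0.0487) = 0.221
Q = 1.7e+06, so δQ = 0.221 × 1.7e+06 = 3.75e+05.

3.75e+05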